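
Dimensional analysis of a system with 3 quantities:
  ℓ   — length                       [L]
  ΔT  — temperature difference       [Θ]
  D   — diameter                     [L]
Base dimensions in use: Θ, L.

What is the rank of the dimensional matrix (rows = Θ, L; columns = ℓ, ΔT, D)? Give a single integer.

2

Dimensional matrix (Θ×L by ℓ×ΔT×D):
  Θ: [ 0  1  0]
  L: [ 1  0  1]
Echelon form has 2 nonzero rows (pivots: ℓ,ΔT)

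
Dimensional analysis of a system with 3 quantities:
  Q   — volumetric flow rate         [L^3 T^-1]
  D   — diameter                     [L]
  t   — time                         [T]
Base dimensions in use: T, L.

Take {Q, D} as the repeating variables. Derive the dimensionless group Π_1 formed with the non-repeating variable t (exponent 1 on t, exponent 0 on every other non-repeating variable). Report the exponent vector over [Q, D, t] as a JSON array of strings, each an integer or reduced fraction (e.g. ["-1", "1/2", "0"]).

Exponent matrix [T,L] × [Q,D,t]:
  T: [-1  0  1]
  L: [ 3  1  0]
Echelon form has 2 nonzero rows (pivots: Q,D)
Pivot set = {Q,D}, free = {t}
RREF:
  r0: [   1    0   -1]
  r1: [   0    1    3]
Fix exponent of t at 1; solve each RREF row for its pivot's exponent:
  r0: exp(Q) + (-1)·1 = 0 ⇒ exp(Q) = 1
  r1: exp(D) + (3)·1 = 0 ⇒ exp(D) = -3
Π_1 = Q · D^-3 · t

["1", "-3", "1"]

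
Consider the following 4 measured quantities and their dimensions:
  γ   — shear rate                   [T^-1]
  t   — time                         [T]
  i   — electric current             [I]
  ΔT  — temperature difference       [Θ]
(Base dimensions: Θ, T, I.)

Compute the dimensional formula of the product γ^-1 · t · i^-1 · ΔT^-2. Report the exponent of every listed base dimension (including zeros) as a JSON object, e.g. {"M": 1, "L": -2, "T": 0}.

Exponent matrix [Θ,T,I] × [γ,t,i,ΔT]:
  Θ: [ 0  0  0  1]
  T: [-1  1  0  0]
  I: [ 0  0  1  0]
  [Θ]: (-1)·0+(1)·0+(-1)·0+(-2)·1 = -2
  [T]: (-1)·-1+(1)·1+(-1)·0+(-2)·0 = 2
  [I]: (-1)·0+(1)·0+(-1)·1+(-2)·0 = -1
⇒ Θ^-2 T^2 I^-1

{"Θ": -2, "T": 2, "I": -1}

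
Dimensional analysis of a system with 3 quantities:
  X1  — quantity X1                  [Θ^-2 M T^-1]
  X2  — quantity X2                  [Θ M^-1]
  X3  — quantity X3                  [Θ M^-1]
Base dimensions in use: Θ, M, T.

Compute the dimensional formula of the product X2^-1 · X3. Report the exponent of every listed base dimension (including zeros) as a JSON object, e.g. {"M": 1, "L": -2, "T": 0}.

Exponent matrix [Θ,M,T] × [X1,X2,X3]:
  Θ: [-2  1  1]
  M: [ 1 -1 -1]
  T: [-1  0  0]
  [Θ]: (-1)·1+(1)·1 = 0
  [M]: (-1)·-1+(1)·-1 = 0
  [T]: (-1)·0+(1)·0 = 0
⇒ 1 (dimensionless)

{"Θ": 0, "M": 0, "T": 0}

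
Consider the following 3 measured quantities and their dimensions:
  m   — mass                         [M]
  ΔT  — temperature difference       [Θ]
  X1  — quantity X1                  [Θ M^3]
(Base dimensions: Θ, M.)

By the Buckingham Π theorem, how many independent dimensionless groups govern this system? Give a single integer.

Exponent matrix [Θ,M] × [m,ΔT,X1]:
  Θ: [ 0  1  1]
  M: [ 1  0  3]
Row reduction gives pivot columns m,ΔT; rank = 2
Π count = n − r = 3 − 2 = 1

1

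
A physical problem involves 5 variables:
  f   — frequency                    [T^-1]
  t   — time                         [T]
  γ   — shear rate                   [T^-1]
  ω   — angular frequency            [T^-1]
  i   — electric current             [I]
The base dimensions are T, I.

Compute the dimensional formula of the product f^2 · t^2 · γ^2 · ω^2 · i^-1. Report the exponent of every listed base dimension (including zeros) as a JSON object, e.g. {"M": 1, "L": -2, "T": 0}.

{"T": -4, "I": -1}

Exponent matrix [T,I] × [f,t,γ,ω,i]:
  T: [-1  1 -1 -1  0]
  I: [ 0  0  0  0  1]
  [T]: (2)·-1+(2)·1+(2)·-1+(2)·-1+(-1)·0 = -4
  [I]: (2)·0+(2)·0+(2)·0+(2)·0+(-1)·1 = -1
⇒ T^-4 I^-1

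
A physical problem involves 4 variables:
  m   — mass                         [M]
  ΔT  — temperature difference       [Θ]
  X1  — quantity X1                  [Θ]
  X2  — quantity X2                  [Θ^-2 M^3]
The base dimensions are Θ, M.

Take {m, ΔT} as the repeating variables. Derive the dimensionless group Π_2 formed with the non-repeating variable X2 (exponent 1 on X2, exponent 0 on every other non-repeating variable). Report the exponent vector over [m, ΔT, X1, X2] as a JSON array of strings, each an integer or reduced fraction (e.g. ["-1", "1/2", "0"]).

["-3", "2", "0", "1"]

Write exponents as rows Θ,M / cols m,ΔT,X1,X2:
  Θ: [ 0  1  1 -2]
  M: [ 1  0  0  3]
Row reduction gives pivot columns m,ΔT; rank = 2
Pivot set = {m,ΔT}, free = {X1,X2}
RREF:
  r0: [   1    0    0    3]
  r1: [   0    1    1   -2]
Fix exponent of X2 at 1, X1 at 0; solve each RREF row for its pivot's exponent:
  r0: exp(m) + (3)·1 = 0 ⇒ exp(m) = -3
  r1: exp(ΔT) + (-2)·1 = 0 ⇒ exp(ΔT) = 2
Π_2 = m^-3 · ΔT^2 · X2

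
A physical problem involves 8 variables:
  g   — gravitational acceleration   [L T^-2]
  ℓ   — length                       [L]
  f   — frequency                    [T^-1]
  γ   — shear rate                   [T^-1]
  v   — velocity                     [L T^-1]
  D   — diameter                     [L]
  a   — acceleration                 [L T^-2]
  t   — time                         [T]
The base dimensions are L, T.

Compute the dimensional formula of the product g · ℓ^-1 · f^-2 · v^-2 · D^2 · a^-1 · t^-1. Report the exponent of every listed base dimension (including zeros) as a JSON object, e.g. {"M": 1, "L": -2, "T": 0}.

{"L": -1, "T": 3}

Exponent matrix [L,T] × [g,ℓ,f,γ,v,D,a,t]:
  L: [ 1  1  0  0  1  1  1  0]
  T: [-2  0 -1 -1 -1  0 -2  1]
  [L]: (1)·1+(-1)·1+(-2)·0+(-2)·1+(2)·1+(-1)·1+(-1)·0 = -1
  [T]: (1)·-2+(-1)·0+(-2)·-1+(-2)·-1+(2)·0+(-1)·-2+(-1)·1 = 3
⇒ L^-1 T^3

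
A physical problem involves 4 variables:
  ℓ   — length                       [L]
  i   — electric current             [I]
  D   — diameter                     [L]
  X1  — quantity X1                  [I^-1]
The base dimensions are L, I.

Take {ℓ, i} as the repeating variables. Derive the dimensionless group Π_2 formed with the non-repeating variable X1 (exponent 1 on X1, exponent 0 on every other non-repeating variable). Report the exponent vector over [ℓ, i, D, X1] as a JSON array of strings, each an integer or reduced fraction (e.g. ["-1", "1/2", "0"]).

Exponent matrix [L,I] × [ℓ,i,D,X1]:
  L: [ 1  0  1  0]
  I: [ 0  1  0 -1]
Row reduction gives pivot columns ℓ,i; rank = 2
Pivot set = {ℓ,i}, free = {D,X1}
RREF:
  r0: [   1    0    1    0]
  r1: [   0    1    0   -1]
Fix exponent of X1 at 1, D at 0; solve each RREF row for its pivot's exponent:
  r0: exp(ℓ) + (0)·1 = 0 ⇒ exp(ℓ) = 0
  r1: exp(i) + (-1)·1 = 0 ⇒ exp(i) = 1
Π_2 = i · X1

["0", "1", "0", "1"]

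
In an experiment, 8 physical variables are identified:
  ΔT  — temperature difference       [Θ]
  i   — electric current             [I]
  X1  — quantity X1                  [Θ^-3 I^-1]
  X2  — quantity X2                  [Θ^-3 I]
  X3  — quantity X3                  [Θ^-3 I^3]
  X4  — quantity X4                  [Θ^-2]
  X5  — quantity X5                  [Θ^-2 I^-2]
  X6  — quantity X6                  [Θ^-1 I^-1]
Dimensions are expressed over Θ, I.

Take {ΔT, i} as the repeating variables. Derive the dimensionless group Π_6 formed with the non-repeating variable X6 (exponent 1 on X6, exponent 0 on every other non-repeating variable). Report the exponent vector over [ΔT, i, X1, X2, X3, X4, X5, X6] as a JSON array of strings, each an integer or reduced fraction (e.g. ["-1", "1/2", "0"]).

["1", "1", "0", "0", "0", "0", "0", "1"]

Dimensional matrix (Θ×I by ΔT×i×X1×X2×X3×X4×X5×X6):
  Θ: [ 1  0 -3 -3 -3 -2 -2 -1]
  I: [ 0  1 -1  1  3  0 -2 -1]
Row reduction gives pivot columns ΔT,i; rank = 2
Pivot set = {ΔT,i}, free = {X1,X2,X3,X4,X5,X6}
RREF:
  r0: [   1    0   -3   -3   -3   -2   -2   -1]
  r1: [   0    1   -1    1    3    0   -2   -1]
Fix exponent of X6 at 1, X1 at 0, X2 at 0, X3 at 0, X4 at 0, X5 at 0; solve each RREF row for its pivot's exponent:
  r0: exp(ΔT) + (-1)·1 = 0 ⇒ exp(ΔT) = 1
  r1: exp(i) + (-1)·1 = 0 ⇒ exp(i) = 1
Π_6 = ΔT · i · X6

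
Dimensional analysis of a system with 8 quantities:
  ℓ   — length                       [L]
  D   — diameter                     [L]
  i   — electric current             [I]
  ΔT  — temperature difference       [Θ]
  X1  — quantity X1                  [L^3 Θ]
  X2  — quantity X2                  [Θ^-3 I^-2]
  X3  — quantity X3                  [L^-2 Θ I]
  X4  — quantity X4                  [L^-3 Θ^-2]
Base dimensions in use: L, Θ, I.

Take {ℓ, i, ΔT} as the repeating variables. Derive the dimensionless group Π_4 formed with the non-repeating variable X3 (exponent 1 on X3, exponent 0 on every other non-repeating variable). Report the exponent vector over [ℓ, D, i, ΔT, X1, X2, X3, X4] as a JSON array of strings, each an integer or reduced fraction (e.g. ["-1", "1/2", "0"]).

Dimensional matrix (L×Θ×I by ℓ×D×i×ΔT×X1×X2×X3×X4):
  L: [ 1  1  0  0  3  0 -2 -3]
  Θ: [ 0  0  0  1  1 -3  1 -2]
  I: [ 0  0  1  0  0 -2  1  0]
Row reduction gives pivot columns ℓ,i,ΔT; rank = 3
Repeat: ℓ,i,ΔT; free: D,X1,X2,X3,X4
RREF:
  r0: [   1    1    0    0    3    0   -2   -3]
  r1: [   0    0    1    0    0   -2    1    0]
  r2: [   0    0    0    1    1   -3    1   -2]
Fix exponent of X3 at 1, D at 0, X1 at 0, X2 at 0, X4 at 0; solve each RREF row for its pivot's exponent:
  r0: exp(ℓ) + (-2)·1 = 0 ⇒ exp(ℓ) = 2
  r1: exp(i) + (1)·1 = 0 ⇒ exp(i) = -1
  r2: exp(ΔT) + (1)·1 = 0 ⇒ exp(ΔT) = -1
Π_4 = ℓ^2 · i^-1 · ΔT^-1 · X3

["2", "0", "-1", "-1", "0", "0", "1", "0"]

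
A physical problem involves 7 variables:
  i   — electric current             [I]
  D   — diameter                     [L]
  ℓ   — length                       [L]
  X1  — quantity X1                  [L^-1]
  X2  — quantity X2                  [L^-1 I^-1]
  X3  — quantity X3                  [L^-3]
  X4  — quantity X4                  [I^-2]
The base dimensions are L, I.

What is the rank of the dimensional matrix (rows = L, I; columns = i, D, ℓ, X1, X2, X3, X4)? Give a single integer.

Write exponents as rows L,I / cols i,D,ℓ,X1,X2,X3,X4:
  L: [ 0  1  1 -1 -1 -3  0]
  I: [ 1  0  0  0 -1  0 -2]
Row reduction gives pivot columns i,D; rank = 2

2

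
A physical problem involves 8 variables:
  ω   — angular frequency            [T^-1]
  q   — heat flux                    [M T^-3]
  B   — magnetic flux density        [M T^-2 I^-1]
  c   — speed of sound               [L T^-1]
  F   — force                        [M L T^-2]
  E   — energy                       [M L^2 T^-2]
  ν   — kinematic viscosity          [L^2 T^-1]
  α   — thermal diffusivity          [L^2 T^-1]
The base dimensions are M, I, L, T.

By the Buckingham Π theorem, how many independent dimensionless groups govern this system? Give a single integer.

4

Write exponents as rows M,I,L,T / cols ω,q,B,c,F,E,ν,α:
  M: [ 0  1  1  0  1  1  0  0]
  I: [ 0  0 -1  0  0  0  0  0]
  L: [ 0  0  0  1  1  2  2  2]
  T: [-1 -3 -2 -1 -2 -2 -1 -1]
RREF → pivots at {ω,q,B,c} ⇒ r = 4
n=8, r=4 ⇒ 4 dimensionless groups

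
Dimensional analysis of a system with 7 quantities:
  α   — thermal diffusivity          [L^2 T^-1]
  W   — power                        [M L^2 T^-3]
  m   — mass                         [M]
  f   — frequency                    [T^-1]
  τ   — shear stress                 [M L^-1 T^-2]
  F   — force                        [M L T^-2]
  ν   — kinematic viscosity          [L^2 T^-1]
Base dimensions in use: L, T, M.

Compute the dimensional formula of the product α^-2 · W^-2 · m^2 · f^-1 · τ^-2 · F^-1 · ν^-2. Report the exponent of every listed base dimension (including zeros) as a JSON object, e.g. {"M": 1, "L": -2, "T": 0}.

Dimensional matrix (L×T×M by α×W×m×f×τ×F×ν):
  L: [ 2  2  0  0 -1  1  2]
  T: [-1 -3  0 -1 -2 -2 -1]
  M: [ 0  1  1  0  1  1  0]
  [L]: (-2)·2+(-2)·2+(2)·0+(-1)·0+(-2)·-1+(-1)·1+(-2)·2 = -11
  [T]: (-2)·-1+(-2)·-3+(2)·0+(-1)·-1+(-2)·-2+(-1)·-2+(-2)·-1 = 17
  [M]: (-2)·0+(-2)·1+(2)·1+(-1)·0+(-2)·1+(-1)·1+(-2)·0 = -3
⇒ L^-11 T^17 M^-3

{"L": -11, "T": 17, "M": -3}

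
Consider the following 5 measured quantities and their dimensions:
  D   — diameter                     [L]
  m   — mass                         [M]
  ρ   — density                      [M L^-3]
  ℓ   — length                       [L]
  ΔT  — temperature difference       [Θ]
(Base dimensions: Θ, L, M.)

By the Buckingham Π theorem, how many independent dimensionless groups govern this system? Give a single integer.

Dimensional matrix (Θ×L×M by D×m×ρ×ℓ×ΔT):
  Θ: [ 0  0  0  0  1]
  L: [ 1  0 -3  1  0]
  M: [ 0  1  1  0  0]
Echelon form has 3 nonzero rows (pivots: D,m,ΔT)
Π count = n − r = 5 − 3 = 2

2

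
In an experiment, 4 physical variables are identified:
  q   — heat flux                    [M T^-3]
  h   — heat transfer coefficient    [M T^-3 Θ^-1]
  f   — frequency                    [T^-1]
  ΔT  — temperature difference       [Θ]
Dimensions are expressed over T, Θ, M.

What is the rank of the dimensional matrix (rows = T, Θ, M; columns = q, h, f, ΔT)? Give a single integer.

3

Exponent matrix [T,Θ,M] × [q,h,f,ΔT]:
  T: [-3 -3 -1  0]
  Θ: [ 0 -1  0  1]
  M: [ 1  1  0  0]
RREF → pivots at {q,h,f} ⇒ r = 3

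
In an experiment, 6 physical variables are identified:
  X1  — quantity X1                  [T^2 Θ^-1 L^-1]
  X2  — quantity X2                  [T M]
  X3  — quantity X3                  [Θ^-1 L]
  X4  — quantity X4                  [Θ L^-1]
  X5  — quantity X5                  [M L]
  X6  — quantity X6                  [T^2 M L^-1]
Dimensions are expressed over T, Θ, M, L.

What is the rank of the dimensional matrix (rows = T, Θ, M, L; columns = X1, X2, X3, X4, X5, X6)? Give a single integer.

3

Exponent matrix [T,Θ,M,L] × [X1,X2,X3,X4,X5,X6]:
  T: [ 2  1  0  0  0  2]
  Θ: [-1  0 -1  1  0  0]
  M: [ 0  1  0  0  1  1]
  L: [-1  0  1 -1  1 -1]
Echelon form has 3 nonzero rows (pivots: X1,X2,X3)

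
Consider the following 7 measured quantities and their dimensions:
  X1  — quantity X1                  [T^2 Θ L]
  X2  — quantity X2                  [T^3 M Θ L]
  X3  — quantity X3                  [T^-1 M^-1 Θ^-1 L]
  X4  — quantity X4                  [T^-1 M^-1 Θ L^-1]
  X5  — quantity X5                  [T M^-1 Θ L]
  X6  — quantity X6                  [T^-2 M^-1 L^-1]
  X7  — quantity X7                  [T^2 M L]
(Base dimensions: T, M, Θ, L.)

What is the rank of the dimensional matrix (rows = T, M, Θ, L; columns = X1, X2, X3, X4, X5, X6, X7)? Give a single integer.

3

Dimensional matrix (T×M×Θ×L by X1×X2×X3×X4×X5×X6×X7):
  T: [ 2  3 -1 -1  1 -2  2]
  M: [ 0  1 -1 -1 -1 -1  1]
  Θ: [ 1  1 -1  1  1  0  0]
  L: [ 1  1  1 -1  1 -1  1]
RREF → pivots at {X1,X2,X3} ⇒ r = 3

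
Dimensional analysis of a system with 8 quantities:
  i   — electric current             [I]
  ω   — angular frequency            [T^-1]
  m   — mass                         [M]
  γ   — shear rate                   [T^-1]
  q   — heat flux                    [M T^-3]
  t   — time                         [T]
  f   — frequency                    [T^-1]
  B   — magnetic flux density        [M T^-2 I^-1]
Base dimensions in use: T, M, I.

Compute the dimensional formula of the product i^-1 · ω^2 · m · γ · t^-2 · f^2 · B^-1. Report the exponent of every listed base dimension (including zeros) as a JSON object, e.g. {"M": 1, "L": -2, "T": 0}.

{"T": -5, "M": 0, "I": 0}

Write exponents as rows T,M,I / cols i,ω,m,γ,q,t,f,B:
  T: [ 0 -1  0 -1 -3  1 -1 -2]
  M: [ 0  0  1  0  1  0  0  1]
  I: [ 1  0  0  0  0  0  0 -1]
  [T]: (-1)·0+(2)·-1+(1)·0+(1)·-1+(-2)·1+(2)·-1+(-1)·-2 = -5
  [M]: (-1)·0+(2)·0+(1)·1+(1)·0+(-2)·0+(2)·0+(-1)·1 = 0
  [I]: (-1)·1+(2)·0+(1)·0+(1)·0+(-2)·0+(2)·0+(-1)·-1 = 0
⇒ T^-5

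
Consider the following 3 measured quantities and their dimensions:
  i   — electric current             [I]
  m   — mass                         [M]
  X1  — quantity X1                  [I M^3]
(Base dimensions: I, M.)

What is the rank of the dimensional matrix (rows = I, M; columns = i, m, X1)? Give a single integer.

2

Write exponents as rows I,M / cols i,m,X1:
  I: [ 1  0  1]
  M: [ 0  1  3]
Echelon form has 2 nonzero rows (pivots: i,m)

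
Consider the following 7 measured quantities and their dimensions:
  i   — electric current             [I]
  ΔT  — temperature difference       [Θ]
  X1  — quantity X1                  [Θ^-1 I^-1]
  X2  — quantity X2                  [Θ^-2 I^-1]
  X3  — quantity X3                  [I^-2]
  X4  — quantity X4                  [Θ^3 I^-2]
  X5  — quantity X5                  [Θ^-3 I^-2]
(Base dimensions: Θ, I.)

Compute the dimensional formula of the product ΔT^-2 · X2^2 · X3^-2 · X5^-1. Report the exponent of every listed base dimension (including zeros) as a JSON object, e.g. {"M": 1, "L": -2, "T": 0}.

{"Θ": -3, "I": 4}

Exponent matrix [Θ,I] × [i,ΔT,X1,X2,X3,X4,X5]:
  Θ: [ 0  1 -1 -2  0  3 -3]
  I: [ 1  0 -1 -1 -2 -2 -2]
  [Θ]: (-2)·1+(2)·-2+(-2)·0+(-1)·-3 = -3
  [I]: (-2)·0+(2)·-1+(-2)·-2+(-1)·-2 = 4
⇒ Θ^-3 I^4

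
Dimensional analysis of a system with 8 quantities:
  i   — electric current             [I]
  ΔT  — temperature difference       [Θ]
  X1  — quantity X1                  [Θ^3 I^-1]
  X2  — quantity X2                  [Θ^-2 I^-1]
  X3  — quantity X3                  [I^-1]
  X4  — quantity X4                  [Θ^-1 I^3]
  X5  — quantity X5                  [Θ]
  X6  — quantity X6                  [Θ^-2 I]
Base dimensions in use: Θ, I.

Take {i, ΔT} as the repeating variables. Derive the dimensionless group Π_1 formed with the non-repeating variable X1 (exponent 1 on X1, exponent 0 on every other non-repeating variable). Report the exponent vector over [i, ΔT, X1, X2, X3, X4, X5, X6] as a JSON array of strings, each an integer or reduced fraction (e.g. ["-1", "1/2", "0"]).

["1", "-3", "1", "0", "0", "0", "0", "0"]

Exponent matrix [Θ,I] × [i,ΔT,X1,X2,X3,X4,X5,X6]:
  Θ: [ 0  1  3 -2  0 -1  1 -2]
  I: [ 1  0 -1 -1 -1  3  0  1]
Echelon form has 2 nonzero rows (pivots: i,ΔT)
Repeat: i,ΔT; free: X1,X2,X3,X4,X5,X6
RREF:
  r0: [   1    0   -1   -1   -1    3    0    1]
  r1: [   0    1    3   -2    0   -1    1   -2]
Fix exponent of X1 at 1, X2 at 0, X3 at 0, X4 at 0, X5 at 0, X6 at 0; solve each RREF row for its pivot's exponent:
  r0: exp(i) + (-1)·1 = 0 ⇒ exp(i) = 1
  r1: exp(ΔT) + (3)·1 = 0 ⇒ exp(ΔT) = -3
Π_1 = i · ΔT^-3 · X1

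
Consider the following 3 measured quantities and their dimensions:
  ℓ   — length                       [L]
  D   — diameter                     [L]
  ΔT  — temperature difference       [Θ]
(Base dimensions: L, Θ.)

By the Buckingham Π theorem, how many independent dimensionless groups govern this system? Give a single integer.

Dimensional matrix (L×Θ by ℓ×D×ΔT):
  L: [ 1  1  0]
  Θ: [ 0  0  1]
RREF → pivots at {ℓ,ΔT} ⇒ r = 2
n=3, r=2 ⇒ 1 dimensionless group

1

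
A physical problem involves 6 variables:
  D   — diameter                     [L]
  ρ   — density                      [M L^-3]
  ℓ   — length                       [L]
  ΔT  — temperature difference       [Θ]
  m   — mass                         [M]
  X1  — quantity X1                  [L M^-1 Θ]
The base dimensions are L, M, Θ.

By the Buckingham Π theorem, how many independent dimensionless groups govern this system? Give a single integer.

Exponent matrix [L,M,Θ] × [D,ρ,ℓ,ΔT,m,X1]:
  L: [ 1 -3  1  0  0  1]
  M: [ 0  1  0  0  1 -1]
  Θ: [ 0  0  0  1  0  1]
Echelon form has 3 nonzero rows (pivots: D,ρ,ΔT)
Π count = n − r = 6 − 3 = 3

3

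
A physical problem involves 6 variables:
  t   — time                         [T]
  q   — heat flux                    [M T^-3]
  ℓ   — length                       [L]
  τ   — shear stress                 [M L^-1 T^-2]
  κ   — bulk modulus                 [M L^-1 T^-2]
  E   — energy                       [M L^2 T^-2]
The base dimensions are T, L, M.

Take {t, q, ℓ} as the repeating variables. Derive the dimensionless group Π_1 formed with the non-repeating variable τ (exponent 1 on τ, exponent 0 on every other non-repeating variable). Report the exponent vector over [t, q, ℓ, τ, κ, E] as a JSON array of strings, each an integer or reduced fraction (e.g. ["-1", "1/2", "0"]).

Write exponents as rows T,L,M / cols t,q,ℓ,τ,κ,E:
  T: [ 1 -3  0 -2 -2 -2]
  L: [ 0  0  1 -1 -1  2]
  M: [ 0  1  0  1  1  1]
Echelon form has 3 nonzero rows (pivots: t,q,ℓ)
Repeat: t,q,ℓ; free: τ,κ,E
RREF:
  r0: [   1    0    0    1    1    1]
  r1: [   0    1    0    1    1    1]
  r2: [   0    0    1   -1   -1    2]
Fix exponent of τ at 1, κ at 0, E at 0; solve each RREF row for its pivot's exponent:
  r0: exp(t) + (1)·1 = 0 ⇒ exp(t) = -1
  r1: exp(q) + (1)·1 = 0 ⇒ exp(q) = -1
  r2: exp(ℓ) + (-1)·1 = 0 ⇒ exp(ℓ) = 1
Π_1 = t^-1 · q^-1 · ℓ · τ

["-1", "-1", "1", "1", "0", "0"]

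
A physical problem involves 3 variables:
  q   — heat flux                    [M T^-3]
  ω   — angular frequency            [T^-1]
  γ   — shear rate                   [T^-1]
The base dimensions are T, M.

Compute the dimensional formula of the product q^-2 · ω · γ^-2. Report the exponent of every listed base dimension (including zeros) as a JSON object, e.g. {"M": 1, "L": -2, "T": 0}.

Exponent matrix [T,M] × [q,ω,γ]:
  T: [-3 -1 -1]
  M: [ 1  0  0]
  [T]: (-2)·-3+(1)·-1+(-2)·-1 = 7
  [M]: (-2)·1+(1)·0+(-2)·0 = -2
⇒ T^7 M^-2

{"T": 7, "M": -2}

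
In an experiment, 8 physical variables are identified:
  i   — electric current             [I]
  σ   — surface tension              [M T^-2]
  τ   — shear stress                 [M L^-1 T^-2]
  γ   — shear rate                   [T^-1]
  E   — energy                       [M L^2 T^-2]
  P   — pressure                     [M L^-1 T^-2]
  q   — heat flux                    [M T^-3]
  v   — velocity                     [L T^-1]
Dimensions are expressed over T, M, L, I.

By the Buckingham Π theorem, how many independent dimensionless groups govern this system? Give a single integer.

Exponent matrix [T,M,L,I] × [i,σ,τ,γ,E,P,q,v]:
  T: [ 0 -2 -2 -1 -2 -2 -3 -1]
  M: [ 0  1  1  0  1  1  1  0]
  L: [ 0  0 -1  0  2 -1  0  1]
  I: [ 1  0  0  0  0  0  0  0]
Echelon form has 4 nonzero rows (pivots: i,σ,τ,γ)
Π count = n − r = 8 − 4 = 4

4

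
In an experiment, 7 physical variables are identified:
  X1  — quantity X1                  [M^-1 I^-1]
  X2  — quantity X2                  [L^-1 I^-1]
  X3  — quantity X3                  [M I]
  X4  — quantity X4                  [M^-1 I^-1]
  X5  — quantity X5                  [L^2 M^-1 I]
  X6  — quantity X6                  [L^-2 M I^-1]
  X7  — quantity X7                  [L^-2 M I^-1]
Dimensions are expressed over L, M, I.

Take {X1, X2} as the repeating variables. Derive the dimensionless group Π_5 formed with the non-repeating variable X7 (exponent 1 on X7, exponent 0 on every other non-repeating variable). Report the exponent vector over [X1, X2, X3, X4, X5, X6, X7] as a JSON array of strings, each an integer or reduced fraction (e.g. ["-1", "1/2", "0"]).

Write exponents as rows L,M,I / cols X1,X2,X3,X4,X5,X6,X7:
  L: [ 0 -1  0  0  2 -2 -2]
  M: [-1  0  1 -1 -1  1  1]
  I: [-1 -1  1 -1  1 -1 -1]
Echelon form has 2 nonzero rows (pivots: X1,X2)
Pivot set = {X1,X2}, free = {X3,X4,X5,X6,X7}
RREF:
  r0: [   1    0   -1    1    1   -1   -1]
  r1: [   0    1    0    0   -2    2    2]
  r2: [   0    0    0    0    0    0    0]
Fix exponent of X7 at 1, X3 at 0, X4 at 0, X5 at 0, X6 at 0; solve each RREF row for its pivot's exponent:
  r0: exp(X1) + (-1)·1 = 0 ⇒ exp(X1) = 1
  r1: exp(X2) + (2)·1 = 0 ⇒ exp(X2) = -2
Π_5 = X1 · X2^-2 · X7

["1", "-2", "0", "0", "0", "0", "1"]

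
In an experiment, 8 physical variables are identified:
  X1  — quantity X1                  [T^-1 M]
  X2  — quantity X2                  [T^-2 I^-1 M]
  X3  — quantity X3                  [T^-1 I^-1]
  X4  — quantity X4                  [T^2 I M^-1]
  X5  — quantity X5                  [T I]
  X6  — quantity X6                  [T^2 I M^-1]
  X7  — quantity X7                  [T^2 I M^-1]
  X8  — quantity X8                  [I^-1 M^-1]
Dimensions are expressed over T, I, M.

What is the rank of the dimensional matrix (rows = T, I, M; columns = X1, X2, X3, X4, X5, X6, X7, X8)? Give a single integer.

Write exponents as rows T,I,M / cols X1,X2,X3,X4,X5,X6,X7,X8:
  T: [-1 -2 -1  2  1  2  2  0]
  I: [ 0 -1 -1  1  1  1  1 -1]
  M: [ 1  1  0 -1  0 -1 -1 -1]
Echelon form has 2 nonzero rows (pivots: X1,X2)

2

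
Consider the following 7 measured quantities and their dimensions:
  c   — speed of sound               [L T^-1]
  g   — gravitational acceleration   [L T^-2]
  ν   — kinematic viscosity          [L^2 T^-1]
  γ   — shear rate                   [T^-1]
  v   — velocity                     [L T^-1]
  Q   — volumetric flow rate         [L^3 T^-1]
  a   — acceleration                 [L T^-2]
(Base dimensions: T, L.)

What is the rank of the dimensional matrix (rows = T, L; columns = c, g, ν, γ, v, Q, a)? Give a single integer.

2

Dimensional matrix (T×L by c×g×ν×γ×v×Q×a):
  T: [-1 -2 -1 -1 -1 -1 -2]
  L: [ 1  1  2  0  1  3  1]
RREF → pivots at {c,g} ⇒ r = 2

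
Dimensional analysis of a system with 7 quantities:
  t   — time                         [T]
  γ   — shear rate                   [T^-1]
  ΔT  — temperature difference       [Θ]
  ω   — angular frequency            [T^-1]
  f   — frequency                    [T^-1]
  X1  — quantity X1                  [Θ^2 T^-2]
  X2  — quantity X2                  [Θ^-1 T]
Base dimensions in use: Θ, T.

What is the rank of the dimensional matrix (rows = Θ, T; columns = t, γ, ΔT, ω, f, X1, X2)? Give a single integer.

Write exponents as rows Θ,T / cols t,γ,ΔT,ω,f,X1,X2:
  Θ: [ 0  0  1  0  0  2 -1]
  T: [ 1 -1  0 -1 -1 -2  1]
RREF → pivots at {t,ΔT} ⇒ r = 2

2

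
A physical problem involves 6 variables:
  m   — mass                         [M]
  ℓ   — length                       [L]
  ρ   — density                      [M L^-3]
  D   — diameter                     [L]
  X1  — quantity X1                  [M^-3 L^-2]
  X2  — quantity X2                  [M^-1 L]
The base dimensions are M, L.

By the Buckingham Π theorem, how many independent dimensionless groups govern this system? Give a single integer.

Exponent matrix [M,L] × [m,ℓ,ρ,D,X1,X2]:
  M: [ 1  0  1  0 -3 -1]
  L: [ 0  1 -3  1 -2  1]
Echelon form has 2 nonzero rows (pivots: m,ℓ)
n=6, r=2 ⇒ 4 dimensionless groups

4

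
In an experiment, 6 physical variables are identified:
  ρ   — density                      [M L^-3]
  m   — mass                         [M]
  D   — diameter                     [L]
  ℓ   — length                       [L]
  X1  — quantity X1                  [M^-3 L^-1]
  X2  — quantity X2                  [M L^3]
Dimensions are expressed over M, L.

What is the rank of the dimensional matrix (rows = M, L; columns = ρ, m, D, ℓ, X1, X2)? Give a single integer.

Dimensional matrix (M×L by ρ×m×D×ℓ×X1×X2):
  M: [ 1  1  0  0 -3  1]
  L: [-3  0  1  1 -1  3]
RREF → pivots at {ρ,m} ⇒ r = 2

2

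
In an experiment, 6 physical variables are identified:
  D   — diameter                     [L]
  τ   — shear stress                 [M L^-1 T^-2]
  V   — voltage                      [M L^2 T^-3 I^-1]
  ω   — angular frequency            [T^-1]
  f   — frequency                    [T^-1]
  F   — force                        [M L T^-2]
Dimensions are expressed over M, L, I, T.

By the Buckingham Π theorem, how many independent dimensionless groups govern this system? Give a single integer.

2

Write exponents as rows M,L,I,T / cols D,τ,V,ω,f,F:
  M: [ 0  1  1  0  0  1]
  L: [ 1 -1  2  0  0  1]
  I: [ 0  0 -1  0  0  0]
  T: [ 0 -2 -3 -1 -1 -2]
Row reduction gives pivot columns D,τ,V,ω; rank = 4
n=6, r=4 ⇒ 2 dimensionless groups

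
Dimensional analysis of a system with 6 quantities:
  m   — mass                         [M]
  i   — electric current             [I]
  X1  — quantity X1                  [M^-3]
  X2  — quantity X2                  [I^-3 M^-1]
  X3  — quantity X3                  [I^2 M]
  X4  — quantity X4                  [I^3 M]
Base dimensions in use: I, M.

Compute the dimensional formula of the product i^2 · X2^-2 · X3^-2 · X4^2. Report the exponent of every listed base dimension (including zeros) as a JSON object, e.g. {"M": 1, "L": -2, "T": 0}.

Dimensional matrix (I×M by m×i×X1×X2×X3×X4):
  I: [ 0  1  0 -3  2  3]
  M: [ 1  0 -3 -1  1  1]
  [I]: (2)·1+(-2)·-3+(-2)·2+(2)·3 = 10
  [M]: (2)·0+(-2)·-1+(-2)·1+(2)·1 = 2
⇒ I^10 M^2

{"I": 10, "M": 2}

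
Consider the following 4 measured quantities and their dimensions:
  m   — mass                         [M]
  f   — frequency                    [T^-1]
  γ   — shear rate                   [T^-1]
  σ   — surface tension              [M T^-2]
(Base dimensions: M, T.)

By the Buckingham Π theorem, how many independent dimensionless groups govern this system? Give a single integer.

Exponent matrix [M,T] × [m,f,γ,σ]:
  M: [ 1  0  0  1]
  T: [ 0 -1 -1 -2]
Echelon form has 2 nonzero rows (pivots: m,f)
Π count = n − r = 4 − 2 = 2

2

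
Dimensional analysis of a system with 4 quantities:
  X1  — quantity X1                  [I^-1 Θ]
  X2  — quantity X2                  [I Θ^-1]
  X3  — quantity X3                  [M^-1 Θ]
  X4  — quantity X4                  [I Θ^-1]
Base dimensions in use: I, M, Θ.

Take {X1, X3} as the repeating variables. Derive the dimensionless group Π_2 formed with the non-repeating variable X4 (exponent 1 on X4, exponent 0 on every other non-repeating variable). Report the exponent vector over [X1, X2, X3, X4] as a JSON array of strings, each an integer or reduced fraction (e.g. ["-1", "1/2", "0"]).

Exponent matrix [I,M,Θ] × [X1,X2,X3,X4]:
  I: [-1  1  0  1]
  M: [ 0  0 -1  0]
  Θ: [ 1 -1  1 -1]
Echelon form has 2 nonzero rows (pivots: X1,X3)
Pivot set = {X1,X3}, free = {X2,X4}
RREF:
  r0: [   1   -1    0   -1]
  r1: [   0    0    1    0]
  r2: [   0    0    0    0]
Fix exponent of X4 at 1, X2 at 0; solve each RREF row for its pivot's exponent:
  r0: exp(X1) + (-1)·1 = 0 ⇒ exp(X1) = 1
  r1: exp(X3) + (0)·1 = 0 ⇒ exp(X3) = 0
Π_2 = X1 · X4

["1", "0", "0", "1"]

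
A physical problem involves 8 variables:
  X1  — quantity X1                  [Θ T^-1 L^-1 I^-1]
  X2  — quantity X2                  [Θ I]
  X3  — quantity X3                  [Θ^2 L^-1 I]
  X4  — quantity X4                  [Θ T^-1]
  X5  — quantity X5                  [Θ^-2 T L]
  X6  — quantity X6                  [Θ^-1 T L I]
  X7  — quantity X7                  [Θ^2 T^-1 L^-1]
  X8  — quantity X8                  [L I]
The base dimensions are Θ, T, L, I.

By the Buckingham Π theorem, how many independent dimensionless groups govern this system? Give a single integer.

Write exponents as rows Θ,T,L,I / cols X1,X2,X3,X4,X5,X6,X7,X8:
  Θ: [ 1  1  2  1 -2 -1  2  0]
  T: [-1  0  0 -1  1  1 -1  0]
  L: [-1  0 -1  0  1  1 -1  1]
  I: [-1  1  1  0  0  1  0  1]
Echelon form has 3 nonzero rows (pivots: X1,X2,X3)
n=8, r=3 ⇒ 5 dimensionless groups

5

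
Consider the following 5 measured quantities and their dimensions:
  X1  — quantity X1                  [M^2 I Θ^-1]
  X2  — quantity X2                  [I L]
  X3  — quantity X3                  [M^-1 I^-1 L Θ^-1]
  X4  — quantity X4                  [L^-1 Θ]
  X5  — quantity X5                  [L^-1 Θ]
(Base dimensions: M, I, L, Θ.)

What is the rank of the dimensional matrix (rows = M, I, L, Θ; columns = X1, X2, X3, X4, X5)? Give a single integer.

3

Write exponents as rows M,I,L,Θ / cols X1,X2,X3,X4,X5:
  M: [ 2  0 -1  0  0]
  I: [ 1  1 -1  0  0]
  L: [ 0  1  1 -1 -1]
  Θ: [-1  0 -1  1  1]
RREF → pivots at {X1,X2,X3} ⇒ r = 3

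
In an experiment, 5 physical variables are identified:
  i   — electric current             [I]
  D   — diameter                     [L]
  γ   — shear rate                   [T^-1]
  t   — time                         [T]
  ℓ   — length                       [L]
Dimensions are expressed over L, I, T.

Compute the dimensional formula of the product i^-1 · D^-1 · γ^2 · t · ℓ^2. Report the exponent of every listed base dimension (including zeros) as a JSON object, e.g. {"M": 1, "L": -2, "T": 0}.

{"L": 1, "I": -1, "T": -1}

Write exponents as rows L,I,T / cols i,D,γ,t,ℓ:
  L: [ 0  1  0  0  1]
  I: [ 1  0  0  0  0]
  T: [ 0  0 -1  1  0]
  [L]: (-1)·0+(-1)·1+(2)·0+(1)·0+(2)·1 = 1
  [I]: (-1)·1+(-1)·0+(2)·0+(1)·0+(2)·0 = -1
  [T]: (-1)·0+(-1)·0+(2)·-1+(1)·1+(2)·0 = -1
⇒ L I^-1 T^-1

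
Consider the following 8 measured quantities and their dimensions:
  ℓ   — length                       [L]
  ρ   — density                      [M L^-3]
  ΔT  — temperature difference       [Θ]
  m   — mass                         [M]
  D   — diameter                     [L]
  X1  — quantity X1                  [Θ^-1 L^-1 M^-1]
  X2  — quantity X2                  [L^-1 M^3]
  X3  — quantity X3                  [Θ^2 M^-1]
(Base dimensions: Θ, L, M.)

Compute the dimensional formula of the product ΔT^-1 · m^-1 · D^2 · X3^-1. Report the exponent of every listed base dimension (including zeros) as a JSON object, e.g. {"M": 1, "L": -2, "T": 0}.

Write exponents as rows Θ,L,M / cols ℓ,ρ,ΔT,m,D,X1,X2,X3:
  Θ: [ 0  0  1  0  0 -1  0  2]
  L: [ 1 -3  0  0  1 -1 -1  0]
  M: [ 0  1  0  1  0 -1  3 -1]
  [Θ]: (-1)·1+(-1)·0+(2)·0+(-1)·2 = -3
  [L]: (-1)·0+(-1)·0+(2)·1+(-1)·0 = 2
  [M]: (-1)·0+(-1)·1+(2)·0+(-1)·-1 = 0
⇒ Θ^-3 L^2

{"Θ": -3, "L": 2, "M": 0}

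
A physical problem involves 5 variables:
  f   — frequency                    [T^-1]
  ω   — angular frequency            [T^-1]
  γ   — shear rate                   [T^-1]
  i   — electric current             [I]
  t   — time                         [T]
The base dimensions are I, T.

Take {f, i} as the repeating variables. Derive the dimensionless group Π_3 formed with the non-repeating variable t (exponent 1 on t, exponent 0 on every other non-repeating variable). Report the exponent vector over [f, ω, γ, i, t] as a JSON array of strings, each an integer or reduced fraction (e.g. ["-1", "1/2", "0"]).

Exponent matrix [I,T] × [f,ω,γ,i,t]:
  I: [ 0  0  0  1  0]
  T: [-1 -1 -1  0  1]
RREF → pivots at {f,i} ⇒ r = 2
Repeat: f,i; free: ω,γ,t
RREF:
  r0: [   1    1    1    0   -1]
  r1: [   0    0    0    1    0]
Fix exponent of t at 1, ω at 0, γ at 0; solve each RREF row for its pivot's exponent:
  r0: exp(f) + (-1)·1 = 0 ⇒ exp(f) = 1
  r1: exp(i) + (0)·1 = 0 ⇒ exp(i) = 0
Π_3 = f · t

["1", "0", "0", "0", "1"]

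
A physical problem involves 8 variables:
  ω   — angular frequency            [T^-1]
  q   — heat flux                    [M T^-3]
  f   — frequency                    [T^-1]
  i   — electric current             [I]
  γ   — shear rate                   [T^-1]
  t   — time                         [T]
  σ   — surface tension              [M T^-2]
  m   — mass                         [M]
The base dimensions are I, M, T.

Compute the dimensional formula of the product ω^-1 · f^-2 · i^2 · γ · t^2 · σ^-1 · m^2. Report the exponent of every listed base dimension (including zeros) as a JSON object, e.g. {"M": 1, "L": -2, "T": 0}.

Dimensional matrix (I×M×T by ω×q×f×i×γ×t×σ×m):
  I: [ 0  0  0  1  0  0  0  0]
  M: [ 0  1  0  0  0  0  1  1]
  T: [-1 -3 -1  0 -1  1 -2  0]
  [I]: (-1)·0+(-2)·0+(2)·1+(1)·0+(2)·0+(-1)·0+(2)·0 = 2
  [M]: (-1)·0+(-2)·0+(2)·0+(1)·0+(2)·0+(-1)·1+(2)·1 = 1
  [T]: (-1)·-1+(-2)·-1+(2)·0+(1)·-1+(2)·1+(-1)·-2+(2)·0 = 6
⇒ I^2 M T^6

{"I": 2, "M": 1, "T": 6}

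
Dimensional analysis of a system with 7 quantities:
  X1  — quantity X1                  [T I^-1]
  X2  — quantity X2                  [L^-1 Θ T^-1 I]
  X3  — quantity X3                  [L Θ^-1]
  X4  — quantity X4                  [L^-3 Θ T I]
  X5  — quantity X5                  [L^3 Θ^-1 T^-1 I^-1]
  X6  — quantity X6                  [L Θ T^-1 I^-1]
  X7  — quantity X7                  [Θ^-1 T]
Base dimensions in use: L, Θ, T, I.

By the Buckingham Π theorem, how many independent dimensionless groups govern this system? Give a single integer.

Exponent matrix [L,Θ,T,I] × [X1,X2,X3,X4,X5,X6,X7]:
  L: [ 0 -1  1 -3  3  1  0]
  Θ: [ 0  1 -1  1 -1  1 -1]
  T: [ 1 -1  0  1 -1 -1  1]
  I: [-1  1  0  1 -1 -1  0]
Echelon form has 3 nonzero rows (pivots: X1,X2,X4)
Π count = n − r = 7 − 3 = 4

4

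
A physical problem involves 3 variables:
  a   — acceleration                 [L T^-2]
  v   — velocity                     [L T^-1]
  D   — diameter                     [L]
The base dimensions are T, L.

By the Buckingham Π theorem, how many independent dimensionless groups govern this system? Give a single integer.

Exponent matrix [T,L] × [a,v,D]:
  T: [-2 -1  0]
  L: [ 1  1  1]
RREF → pivots at {a,v} ⇒ r = 2
n=3, r=2 ⇒ 1 dimensionless group

1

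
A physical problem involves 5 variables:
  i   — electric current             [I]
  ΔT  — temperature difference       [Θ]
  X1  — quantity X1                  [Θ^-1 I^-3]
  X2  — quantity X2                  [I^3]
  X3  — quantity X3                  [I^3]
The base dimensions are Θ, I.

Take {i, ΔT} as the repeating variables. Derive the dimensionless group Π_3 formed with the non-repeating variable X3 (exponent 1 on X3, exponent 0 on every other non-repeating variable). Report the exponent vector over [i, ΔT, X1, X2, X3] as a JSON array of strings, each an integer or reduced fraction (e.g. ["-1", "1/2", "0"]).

Exponent matrix [Θ,I] × [i,ΔT,X1,X2,X3]:
  Θ: [ 0  1 -1  0  0]
  I: [ 1  0 -3  3  3]
RREF → pivots at {i,ΔT} ⇒ r = 2
Pivot set = {i,ΔT}, free = {X1,X2,X3}
RREF:
  r0: [   1    0   -3    3    3]
  r1: [   0    1   -1    0    0]
Fix exponent of X3 at 1, X1 at 0, X2 at 0; solve each RREF row for its pivot's exponent:
  r0: exp(i) + (3)·1 = 0 ⇒ exp(i) = -3
  r1: exp(ΔT) + (0)·1 = 0 ⇒ exp(ΔT) = 0
Π_3 = i^-3 · X3

["-3", "0", "0", "0", "1"]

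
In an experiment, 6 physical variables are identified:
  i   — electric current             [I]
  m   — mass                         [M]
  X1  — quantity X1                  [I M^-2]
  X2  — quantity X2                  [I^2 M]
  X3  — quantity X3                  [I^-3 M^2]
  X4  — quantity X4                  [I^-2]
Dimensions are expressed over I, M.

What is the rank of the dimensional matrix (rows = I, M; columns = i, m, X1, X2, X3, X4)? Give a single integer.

2

Dimensional matrix (I×M by i×m×X1×X2×X3×X4):
  I: [ 1  0  1  2 -3 -2]
  M: [ 0  1 -2  1  2  0]
Echelon form has 2 nonzero rows (pivots: i,m)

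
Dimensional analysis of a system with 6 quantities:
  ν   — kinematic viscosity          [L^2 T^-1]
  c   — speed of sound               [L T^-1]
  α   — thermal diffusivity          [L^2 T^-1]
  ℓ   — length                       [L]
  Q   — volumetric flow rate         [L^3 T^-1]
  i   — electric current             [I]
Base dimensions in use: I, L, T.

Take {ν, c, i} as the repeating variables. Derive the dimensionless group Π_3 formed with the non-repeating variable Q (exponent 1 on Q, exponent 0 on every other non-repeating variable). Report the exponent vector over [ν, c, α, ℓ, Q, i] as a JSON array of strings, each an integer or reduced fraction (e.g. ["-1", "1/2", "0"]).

Dimensional matrix (I×L×T by ν×c×α×ℓ×Q×i):
  I: [ 0  0  0  0  0  1]
  L: [ 2  1  2  1  3  0]
  T: [-1 -1 -1  0 -1  0]
Row reduction gives pivot columns ν,c,i; rank = 3
Repeat: ν,c,i; free: α,ℓ,Q
RREF:
  r0: [   1    0    1    1    2    0]
  r1: [   0    1    0   -1   -1    0]
  r2: [   0    0    0    0    0    1]
Fix exponent of Q at 1, α at 0, ℓ at 0; solve each RREF row for its pivot's exponent:
  r0: exp(ν) + (2)·1 = 0 ⇒ exp(ν) = -2
  r1: exp(c) + (-1)·1 = 0 ⇒ exp(c) = 1
  r2: exp(i) + (0)·1 = 0 ⇒ exp(i) = 0
Π_3 = ν^-2 · c · Q

["-2", "1", "0", "0", "1", "0"]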